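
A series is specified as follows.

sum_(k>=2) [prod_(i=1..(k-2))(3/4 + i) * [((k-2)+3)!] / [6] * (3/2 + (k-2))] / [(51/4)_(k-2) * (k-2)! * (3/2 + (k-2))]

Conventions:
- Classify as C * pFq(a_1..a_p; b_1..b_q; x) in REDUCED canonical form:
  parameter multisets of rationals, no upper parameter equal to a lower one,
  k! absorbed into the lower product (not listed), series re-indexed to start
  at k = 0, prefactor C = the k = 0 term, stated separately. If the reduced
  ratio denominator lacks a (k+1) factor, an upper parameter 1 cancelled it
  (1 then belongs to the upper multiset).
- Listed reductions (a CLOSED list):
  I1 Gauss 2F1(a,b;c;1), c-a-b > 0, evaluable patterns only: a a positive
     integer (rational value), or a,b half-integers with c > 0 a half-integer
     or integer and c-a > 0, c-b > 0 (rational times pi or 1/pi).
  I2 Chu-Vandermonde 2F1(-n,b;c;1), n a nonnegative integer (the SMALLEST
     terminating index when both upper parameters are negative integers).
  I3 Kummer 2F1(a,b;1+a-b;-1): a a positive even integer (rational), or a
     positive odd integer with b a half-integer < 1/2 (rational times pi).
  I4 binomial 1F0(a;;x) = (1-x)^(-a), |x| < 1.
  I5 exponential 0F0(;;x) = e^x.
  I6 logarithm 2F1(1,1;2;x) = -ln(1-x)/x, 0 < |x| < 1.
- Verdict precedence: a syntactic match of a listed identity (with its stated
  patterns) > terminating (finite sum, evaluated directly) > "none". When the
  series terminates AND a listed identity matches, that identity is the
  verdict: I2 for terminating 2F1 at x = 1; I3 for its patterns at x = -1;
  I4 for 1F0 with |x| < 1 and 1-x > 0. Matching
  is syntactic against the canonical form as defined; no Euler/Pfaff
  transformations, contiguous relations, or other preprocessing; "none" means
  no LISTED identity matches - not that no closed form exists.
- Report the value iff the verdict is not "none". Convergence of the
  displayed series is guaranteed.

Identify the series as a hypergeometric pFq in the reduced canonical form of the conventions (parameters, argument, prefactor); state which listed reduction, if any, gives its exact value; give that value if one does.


With C = 1: the canonical form is 2F1(7/4, 4; 51/4; 1). Verdict: Gauss (I1, integer-parameter pattern) matches (x = 1: the Gamma ratio telescopes since c-a-b = 7 > 0 and a = 4 in Z>0). Its exact value is 26273/12288.

Key step: t_0 = 1 here, and the running product (C = 1, x = 1) telescopes to a rising factorial.
Step ratio: r(k) = 1 * (k+7/4) (k+4) / [(k+51/4) (k+1)] - rational in k, leading ratio 1; with t_0 = 1, classification follows.


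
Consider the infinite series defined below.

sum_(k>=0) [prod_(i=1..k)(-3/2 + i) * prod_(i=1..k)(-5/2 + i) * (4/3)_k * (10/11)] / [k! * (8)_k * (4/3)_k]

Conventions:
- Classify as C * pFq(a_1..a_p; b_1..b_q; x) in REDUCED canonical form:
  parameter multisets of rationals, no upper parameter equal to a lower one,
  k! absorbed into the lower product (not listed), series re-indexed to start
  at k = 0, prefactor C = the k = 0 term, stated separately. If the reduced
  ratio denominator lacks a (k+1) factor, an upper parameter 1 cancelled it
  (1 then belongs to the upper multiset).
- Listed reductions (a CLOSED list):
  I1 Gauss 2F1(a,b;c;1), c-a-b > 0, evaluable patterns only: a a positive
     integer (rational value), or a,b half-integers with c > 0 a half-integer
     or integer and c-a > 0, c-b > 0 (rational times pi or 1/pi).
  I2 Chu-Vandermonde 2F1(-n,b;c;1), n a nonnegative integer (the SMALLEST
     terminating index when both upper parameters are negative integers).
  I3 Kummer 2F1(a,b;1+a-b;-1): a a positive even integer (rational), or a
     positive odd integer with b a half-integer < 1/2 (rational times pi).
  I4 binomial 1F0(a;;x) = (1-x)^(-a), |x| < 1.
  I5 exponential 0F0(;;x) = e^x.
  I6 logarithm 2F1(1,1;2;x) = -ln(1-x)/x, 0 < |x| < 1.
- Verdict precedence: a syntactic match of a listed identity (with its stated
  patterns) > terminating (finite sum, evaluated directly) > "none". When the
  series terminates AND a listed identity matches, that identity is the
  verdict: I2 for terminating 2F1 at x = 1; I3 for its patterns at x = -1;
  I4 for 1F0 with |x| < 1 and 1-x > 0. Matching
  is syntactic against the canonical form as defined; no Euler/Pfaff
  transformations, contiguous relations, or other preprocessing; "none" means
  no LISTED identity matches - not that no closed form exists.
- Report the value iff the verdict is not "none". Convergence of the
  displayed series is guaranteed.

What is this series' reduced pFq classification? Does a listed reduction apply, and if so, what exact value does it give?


With C = 10/11: the canonical form is 2F1(-3/2, -1/2; 8; 1). Verdict: Gauss (I1, half-integer pattern) fires (x = 1; upper {-3/2, -1/2} half-integers, c = 8 in the evaluable pattern). Its exact value is (536870912/172078335) / pi.

Structural cue: t_0 = 10/11 here, and the running product (C = 10/11, x = 1) telescopes to a rising factorial.
Consecutive-term ratio: r(k) = 1 * (k-3/2) (k-1/2) / [(k+8) (k+1)] - rational in k. x = 1; t_0 = 10/11; negate the roots.


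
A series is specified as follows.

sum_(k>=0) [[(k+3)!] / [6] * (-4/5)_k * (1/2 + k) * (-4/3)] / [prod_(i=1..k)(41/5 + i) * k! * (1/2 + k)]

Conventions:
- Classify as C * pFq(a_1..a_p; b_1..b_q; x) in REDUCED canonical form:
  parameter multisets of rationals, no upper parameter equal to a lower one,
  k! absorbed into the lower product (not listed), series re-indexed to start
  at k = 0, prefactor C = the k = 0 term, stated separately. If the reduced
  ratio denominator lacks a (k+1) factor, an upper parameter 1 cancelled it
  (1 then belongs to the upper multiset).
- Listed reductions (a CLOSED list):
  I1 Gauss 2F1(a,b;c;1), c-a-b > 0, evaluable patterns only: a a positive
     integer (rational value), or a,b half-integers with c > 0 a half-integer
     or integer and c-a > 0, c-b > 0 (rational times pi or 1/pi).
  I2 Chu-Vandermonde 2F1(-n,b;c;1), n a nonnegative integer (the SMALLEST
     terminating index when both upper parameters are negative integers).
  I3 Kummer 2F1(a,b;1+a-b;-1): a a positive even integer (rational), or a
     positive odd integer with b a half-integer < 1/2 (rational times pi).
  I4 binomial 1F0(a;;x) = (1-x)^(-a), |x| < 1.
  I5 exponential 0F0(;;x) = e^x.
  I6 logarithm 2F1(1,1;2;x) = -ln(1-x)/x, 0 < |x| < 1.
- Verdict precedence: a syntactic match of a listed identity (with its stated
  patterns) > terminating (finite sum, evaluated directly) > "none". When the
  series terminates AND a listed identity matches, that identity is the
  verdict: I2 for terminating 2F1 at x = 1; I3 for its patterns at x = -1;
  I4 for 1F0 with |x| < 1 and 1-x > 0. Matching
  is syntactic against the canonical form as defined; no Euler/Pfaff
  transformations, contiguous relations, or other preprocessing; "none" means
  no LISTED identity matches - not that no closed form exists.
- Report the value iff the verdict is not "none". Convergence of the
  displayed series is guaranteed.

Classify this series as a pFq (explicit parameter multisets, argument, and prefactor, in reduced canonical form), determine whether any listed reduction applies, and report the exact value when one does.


With C = -4/3: the canonical form is 2F1(-4/5, 4; 46/5; 1). Verdict: this is Gauss (I1, integer-parameter pattern) (x = 1: the Gamma ratio telescopes since c-a-b = 6 > 0 and a = 4 in Z>0). Hence: -33046/39375.

Structural cue: from the first term -4/3: k + 1/2 divides numerator and denominator alike; prefactor -4/3 after cancelling.
Term ratio: r(k) = 1 * (k-4/5) (k+4) / [(k+46/5) (k+1)] - rational in k, leading ratio 1; with t_0 = -4/3, classification follows.


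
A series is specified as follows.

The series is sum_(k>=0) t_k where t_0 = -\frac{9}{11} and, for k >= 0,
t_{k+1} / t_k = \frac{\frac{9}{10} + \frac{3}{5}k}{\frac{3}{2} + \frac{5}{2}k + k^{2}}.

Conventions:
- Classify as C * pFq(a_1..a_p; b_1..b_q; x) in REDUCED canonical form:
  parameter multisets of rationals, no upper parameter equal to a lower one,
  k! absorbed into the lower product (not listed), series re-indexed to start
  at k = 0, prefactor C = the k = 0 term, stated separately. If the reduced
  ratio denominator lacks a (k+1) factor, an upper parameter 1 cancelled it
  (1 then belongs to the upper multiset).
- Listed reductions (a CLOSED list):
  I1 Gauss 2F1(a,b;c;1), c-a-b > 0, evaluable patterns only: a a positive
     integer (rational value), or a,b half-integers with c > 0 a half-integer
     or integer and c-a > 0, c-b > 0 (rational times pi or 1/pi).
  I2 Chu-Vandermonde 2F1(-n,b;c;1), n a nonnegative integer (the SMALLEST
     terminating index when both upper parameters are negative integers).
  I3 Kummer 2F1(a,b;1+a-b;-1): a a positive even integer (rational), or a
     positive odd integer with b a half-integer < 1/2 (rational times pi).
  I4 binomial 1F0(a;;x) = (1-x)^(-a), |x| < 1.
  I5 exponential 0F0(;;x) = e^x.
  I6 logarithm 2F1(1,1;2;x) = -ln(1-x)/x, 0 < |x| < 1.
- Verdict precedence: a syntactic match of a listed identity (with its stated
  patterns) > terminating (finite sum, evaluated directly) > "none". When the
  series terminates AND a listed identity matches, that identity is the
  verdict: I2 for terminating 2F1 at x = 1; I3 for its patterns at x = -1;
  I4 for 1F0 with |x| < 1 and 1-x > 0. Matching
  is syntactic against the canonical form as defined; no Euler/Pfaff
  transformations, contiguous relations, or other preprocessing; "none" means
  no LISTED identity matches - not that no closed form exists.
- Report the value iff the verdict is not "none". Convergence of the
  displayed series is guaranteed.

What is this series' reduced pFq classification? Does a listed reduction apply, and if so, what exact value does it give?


The tell: t_0 = -\frac{9}{11} here, and roots of the ratio polynomials (C = -9/11) are the negated parameters.
Step ratio: r(k) = \frac{3}{5} * 1 / [(k+1)] - poly over poly, x = \frac{3}{5} from leading terms; C = -\frac{9}{11} at k = 0.

This is -\frac{9}{11} * 0F0(-; -; \frac{3}{5}) in reduced canonical form. Verdict at x = \frac{3}{5}: the exponential series (I5) matches (the 0F0 exponential series at x = \frac{3}{5}). Sum: \left(-\frac{9}{11}\right) \cdot e^{\frac{3}{5}}.


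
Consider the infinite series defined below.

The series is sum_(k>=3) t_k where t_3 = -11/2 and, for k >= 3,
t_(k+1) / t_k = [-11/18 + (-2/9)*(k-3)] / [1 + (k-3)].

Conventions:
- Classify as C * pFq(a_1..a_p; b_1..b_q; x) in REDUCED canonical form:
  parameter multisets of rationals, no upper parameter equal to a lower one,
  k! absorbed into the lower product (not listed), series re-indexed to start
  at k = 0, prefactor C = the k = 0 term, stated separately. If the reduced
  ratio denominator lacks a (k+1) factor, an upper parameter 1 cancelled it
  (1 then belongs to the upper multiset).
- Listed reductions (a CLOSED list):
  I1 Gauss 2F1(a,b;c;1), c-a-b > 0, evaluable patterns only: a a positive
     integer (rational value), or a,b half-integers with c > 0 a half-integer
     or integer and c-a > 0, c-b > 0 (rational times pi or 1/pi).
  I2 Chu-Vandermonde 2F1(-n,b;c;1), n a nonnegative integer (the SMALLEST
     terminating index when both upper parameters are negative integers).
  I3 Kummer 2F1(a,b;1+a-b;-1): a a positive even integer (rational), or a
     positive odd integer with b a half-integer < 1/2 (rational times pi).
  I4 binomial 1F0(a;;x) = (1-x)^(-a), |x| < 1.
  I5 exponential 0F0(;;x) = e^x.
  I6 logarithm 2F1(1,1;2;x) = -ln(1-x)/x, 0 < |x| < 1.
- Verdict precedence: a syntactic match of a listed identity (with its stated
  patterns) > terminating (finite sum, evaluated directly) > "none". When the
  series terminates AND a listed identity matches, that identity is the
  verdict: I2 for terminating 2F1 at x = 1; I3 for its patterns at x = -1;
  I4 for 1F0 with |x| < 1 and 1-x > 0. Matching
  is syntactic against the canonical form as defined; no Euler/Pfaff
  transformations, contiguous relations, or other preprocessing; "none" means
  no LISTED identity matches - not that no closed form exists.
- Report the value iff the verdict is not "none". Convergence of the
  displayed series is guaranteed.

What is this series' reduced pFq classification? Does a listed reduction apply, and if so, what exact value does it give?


Reduced: x = -2/9, 1F0, upper = {11/4}, lower = {-}, C = -11/2. Verdict: this is the binomial series (I4) (the 1F0 binomial series: exponent -11/4, x = -2/9). Hence: (-11/2) * (11/9)^(-11/4).

Structural cue: t_0 being -11/2, roots of the ratio polynomials (C = -11/2, x = -2/9) are the negated parameters.
Adjacent-term ratio: r(k) = (-2/9) * (k+11/4) / [(k+1)] ; factor over Q: parameters, x = (-2/9), and C = -11/2.


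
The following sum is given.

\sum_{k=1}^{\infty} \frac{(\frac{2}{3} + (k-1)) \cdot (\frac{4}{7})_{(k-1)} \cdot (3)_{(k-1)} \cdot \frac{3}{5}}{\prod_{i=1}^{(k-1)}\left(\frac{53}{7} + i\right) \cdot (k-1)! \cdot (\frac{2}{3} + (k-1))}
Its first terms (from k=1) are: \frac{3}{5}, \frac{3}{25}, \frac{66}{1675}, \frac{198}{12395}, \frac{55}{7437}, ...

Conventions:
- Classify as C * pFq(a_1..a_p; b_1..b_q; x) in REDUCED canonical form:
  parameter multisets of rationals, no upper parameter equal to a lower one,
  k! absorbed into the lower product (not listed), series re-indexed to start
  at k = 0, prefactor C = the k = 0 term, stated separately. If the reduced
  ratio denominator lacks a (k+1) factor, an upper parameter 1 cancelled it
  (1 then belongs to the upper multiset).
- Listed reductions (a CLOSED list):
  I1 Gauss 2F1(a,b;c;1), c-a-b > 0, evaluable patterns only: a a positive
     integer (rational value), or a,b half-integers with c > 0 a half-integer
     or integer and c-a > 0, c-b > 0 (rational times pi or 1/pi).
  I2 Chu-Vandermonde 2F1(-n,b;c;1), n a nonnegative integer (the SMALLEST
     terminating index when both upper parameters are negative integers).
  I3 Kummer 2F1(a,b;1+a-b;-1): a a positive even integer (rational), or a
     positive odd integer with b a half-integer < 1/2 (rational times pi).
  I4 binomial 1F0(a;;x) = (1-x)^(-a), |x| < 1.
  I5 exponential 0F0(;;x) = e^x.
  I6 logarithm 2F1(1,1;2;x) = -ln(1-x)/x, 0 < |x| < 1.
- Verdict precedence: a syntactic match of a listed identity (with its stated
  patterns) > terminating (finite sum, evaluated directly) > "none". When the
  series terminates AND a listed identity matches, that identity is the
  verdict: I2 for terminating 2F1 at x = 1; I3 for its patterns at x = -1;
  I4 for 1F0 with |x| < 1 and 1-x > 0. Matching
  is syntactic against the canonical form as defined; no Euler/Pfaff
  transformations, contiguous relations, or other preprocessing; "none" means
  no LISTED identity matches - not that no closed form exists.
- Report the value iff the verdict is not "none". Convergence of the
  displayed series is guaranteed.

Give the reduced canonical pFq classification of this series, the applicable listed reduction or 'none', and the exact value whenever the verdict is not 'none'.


At argument 1: a 2F1 with upper {\frac{4}{7}, 3}, lower {\frac{60}{7}}, scaled by C = \frac{3}{5}. Verdict: the Gauss summation I1 matches (x = 1: the Gamma ratio telescopes since c-a-b = 5 > 0 and a = 3 in Z>0). Sum: \frac{47541}{60025}.

Structural cue: t_0 = \frac{3}{5} here, and the lower running product (prefactor 3/5) is a rising factorial.
Term ratio: r(k) = 1 * (k+\frac{4}{7}) (k+3) / [(k+\frac{60}{7}) (k+1)] - poly over poly, x = 1 from leading terms; C = \frac{3}{5} at k = 0.


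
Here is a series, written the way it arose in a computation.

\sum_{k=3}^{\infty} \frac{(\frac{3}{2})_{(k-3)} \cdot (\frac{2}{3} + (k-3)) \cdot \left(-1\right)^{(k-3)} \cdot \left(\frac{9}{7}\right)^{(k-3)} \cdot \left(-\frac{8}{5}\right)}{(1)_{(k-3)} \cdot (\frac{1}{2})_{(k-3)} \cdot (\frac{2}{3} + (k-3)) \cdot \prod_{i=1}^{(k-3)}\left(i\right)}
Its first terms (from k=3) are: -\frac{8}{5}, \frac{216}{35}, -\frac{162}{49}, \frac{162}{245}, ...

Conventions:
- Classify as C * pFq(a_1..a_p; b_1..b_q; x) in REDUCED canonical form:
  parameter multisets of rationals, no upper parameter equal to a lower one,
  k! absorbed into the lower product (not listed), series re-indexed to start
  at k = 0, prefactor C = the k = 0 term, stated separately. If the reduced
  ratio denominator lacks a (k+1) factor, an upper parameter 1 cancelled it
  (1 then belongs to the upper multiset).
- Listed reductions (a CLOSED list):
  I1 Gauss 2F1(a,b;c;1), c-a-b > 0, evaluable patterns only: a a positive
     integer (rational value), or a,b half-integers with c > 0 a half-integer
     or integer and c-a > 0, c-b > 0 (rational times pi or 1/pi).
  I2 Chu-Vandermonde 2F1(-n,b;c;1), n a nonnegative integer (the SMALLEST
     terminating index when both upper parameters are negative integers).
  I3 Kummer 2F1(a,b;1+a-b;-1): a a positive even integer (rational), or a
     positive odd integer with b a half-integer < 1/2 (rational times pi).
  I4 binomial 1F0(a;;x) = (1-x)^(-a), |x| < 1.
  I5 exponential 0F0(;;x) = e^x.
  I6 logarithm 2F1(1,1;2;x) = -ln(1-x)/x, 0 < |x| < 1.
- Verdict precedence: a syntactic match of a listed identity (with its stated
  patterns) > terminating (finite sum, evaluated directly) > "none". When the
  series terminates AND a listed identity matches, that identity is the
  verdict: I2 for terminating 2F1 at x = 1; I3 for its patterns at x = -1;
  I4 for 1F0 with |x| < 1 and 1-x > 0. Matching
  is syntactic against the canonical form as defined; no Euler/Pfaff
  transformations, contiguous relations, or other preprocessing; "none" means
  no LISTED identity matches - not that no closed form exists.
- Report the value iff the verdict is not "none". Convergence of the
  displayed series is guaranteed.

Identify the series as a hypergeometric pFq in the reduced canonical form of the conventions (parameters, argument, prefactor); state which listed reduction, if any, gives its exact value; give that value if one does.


First insight: from the first term -\frac{8}{5}: striking the common factor k + 2/3 reduces the term (C = -8/5, x = -9/7).
Term ratio: r(k) = -\frac{9}{7} * (k+\frac{3}{2}) / [(k+\frac{1}{2}) (k+1) (k+1)] ; factor over Q: parameters, x = -\frac{9}{7}, and C = -\frac{8}{5}.

At argument -\frac{9}{7}: a 1F2 with upper {\frac{3}{2}}, lower {\frac{1}{2}, 1}, scaled by C = -\frac{8}{5}. Verdict: none - at argument -\frac{9}{7} the multisets {\frac{3}{2}} ; {\frac{1}{2}, 1} match no listed identity.


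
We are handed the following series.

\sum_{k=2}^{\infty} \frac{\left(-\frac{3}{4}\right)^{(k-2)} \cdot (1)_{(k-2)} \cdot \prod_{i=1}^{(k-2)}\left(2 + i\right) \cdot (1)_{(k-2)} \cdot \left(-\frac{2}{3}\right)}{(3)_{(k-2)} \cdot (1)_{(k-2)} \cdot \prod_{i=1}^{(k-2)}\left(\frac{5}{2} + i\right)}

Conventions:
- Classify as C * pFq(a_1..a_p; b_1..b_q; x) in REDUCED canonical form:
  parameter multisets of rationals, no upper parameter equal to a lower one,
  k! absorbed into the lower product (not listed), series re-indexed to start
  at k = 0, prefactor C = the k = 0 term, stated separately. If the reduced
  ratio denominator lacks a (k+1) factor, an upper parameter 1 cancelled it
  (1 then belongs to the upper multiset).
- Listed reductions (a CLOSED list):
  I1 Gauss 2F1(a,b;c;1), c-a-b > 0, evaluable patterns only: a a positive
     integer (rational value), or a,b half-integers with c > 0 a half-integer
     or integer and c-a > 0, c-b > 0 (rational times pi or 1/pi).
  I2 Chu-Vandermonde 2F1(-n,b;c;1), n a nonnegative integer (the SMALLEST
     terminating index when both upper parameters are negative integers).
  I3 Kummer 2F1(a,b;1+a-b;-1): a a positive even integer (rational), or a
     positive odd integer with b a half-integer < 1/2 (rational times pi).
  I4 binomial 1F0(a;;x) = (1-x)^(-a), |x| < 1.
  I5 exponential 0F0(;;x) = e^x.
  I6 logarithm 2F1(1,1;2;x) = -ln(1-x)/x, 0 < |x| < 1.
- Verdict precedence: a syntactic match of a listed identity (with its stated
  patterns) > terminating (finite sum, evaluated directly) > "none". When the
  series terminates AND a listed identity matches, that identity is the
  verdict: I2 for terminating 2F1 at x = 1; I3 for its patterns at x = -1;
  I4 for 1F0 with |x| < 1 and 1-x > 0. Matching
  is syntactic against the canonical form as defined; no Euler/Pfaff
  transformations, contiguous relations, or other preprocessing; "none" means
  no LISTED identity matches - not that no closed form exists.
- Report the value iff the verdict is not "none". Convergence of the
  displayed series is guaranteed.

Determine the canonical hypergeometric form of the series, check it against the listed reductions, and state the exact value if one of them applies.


With C = -\frac{2}{3}: the canonical form is 2F1(1, 1; \frac{7}{2}; -\frac{3}{4}). Verdict: none here - no I1-I6 shape fits x = -\frac{3}{4} with lower {\frac{7}{2}}.

The tell: x = -\frac{3}{4} and the parameter 3 appears in both the upper and lower lists and cancels.
Consecutive-term ratio: r(k) = -\frac{3}{4} * (k+1) (k+1) / [(k+\frac{7}{2}) (k+1)] - rational; roots negated = parameters, x = -\frac{3}{4}, C = -\frac{2}{3}.


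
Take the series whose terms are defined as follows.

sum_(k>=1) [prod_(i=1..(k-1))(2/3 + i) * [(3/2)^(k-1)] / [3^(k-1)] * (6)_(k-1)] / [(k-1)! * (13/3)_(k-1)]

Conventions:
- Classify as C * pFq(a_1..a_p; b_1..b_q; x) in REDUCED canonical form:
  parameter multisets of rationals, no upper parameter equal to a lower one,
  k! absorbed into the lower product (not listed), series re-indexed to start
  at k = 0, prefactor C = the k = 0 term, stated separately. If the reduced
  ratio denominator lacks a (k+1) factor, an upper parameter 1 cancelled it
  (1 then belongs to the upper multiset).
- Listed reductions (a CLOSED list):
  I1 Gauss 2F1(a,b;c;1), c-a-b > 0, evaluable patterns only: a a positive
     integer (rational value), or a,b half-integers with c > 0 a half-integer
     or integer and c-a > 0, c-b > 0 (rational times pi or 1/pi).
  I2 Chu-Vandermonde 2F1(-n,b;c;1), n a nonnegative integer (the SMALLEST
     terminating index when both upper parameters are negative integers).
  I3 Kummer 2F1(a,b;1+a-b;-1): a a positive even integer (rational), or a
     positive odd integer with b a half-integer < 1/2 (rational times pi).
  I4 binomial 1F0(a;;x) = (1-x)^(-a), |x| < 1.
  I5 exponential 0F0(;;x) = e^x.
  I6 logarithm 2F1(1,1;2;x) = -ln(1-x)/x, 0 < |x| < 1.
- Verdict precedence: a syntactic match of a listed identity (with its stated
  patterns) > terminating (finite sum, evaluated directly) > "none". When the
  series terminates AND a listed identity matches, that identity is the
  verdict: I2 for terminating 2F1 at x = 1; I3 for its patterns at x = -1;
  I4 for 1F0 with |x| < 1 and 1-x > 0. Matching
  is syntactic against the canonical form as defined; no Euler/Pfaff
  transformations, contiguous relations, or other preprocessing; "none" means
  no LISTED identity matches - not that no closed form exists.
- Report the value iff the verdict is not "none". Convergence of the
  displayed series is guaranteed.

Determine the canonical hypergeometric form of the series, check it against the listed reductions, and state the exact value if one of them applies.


Prefactor 1, argument 1/2: 2F1 with upper {5/3, 6} over lower {13/3}. Verdict: none - at argument 1/2 the multisets {5/3, 6} ; {13/3} match no listed identity.

First insight: x = (1/2) and the two k-th powers (prefactor 1) combine into one argument.
Step ratio: r(k) = (1/2) * (k+5/3) (k+6) / [(k+13/3) (k+1)] - rational in k, leading ratio (1/2); with t_0 = 1, classification follows.


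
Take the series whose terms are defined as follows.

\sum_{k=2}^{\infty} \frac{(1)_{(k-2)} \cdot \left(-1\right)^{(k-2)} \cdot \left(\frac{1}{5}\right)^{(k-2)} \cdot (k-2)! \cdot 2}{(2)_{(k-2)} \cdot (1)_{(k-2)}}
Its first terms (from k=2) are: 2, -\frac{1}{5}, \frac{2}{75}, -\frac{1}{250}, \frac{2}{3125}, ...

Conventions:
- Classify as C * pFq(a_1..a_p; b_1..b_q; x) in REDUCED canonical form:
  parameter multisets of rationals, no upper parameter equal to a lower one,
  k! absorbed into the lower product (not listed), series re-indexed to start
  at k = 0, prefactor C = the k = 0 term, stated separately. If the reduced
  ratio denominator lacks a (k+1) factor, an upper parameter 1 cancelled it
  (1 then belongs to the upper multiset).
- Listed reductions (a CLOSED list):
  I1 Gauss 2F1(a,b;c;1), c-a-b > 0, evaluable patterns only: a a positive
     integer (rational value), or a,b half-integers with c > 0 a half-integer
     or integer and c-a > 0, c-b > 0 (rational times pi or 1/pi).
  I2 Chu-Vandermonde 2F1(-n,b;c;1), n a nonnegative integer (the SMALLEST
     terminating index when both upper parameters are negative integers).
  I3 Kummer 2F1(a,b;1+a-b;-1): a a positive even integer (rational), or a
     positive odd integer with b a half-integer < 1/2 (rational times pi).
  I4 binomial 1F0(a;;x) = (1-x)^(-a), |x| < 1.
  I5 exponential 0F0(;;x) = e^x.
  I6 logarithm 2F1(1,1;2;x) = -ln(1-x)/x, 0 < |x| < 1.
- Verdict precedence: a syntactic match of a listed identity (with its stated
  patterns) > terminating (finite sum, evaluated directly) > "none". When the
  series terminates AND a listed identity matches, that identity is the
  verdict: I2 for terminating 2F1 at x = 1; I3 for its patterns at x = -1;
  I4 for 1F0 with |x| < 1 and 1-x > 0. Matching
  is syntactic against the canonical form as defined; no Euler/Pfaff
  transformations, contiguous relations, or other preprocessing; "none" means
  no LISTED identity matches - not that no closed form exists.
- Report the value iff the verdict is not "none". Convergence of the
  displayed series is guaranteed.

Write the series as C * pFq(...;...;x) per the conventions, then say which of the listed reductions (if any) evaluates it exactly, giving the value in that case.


Key step: t_0 = 2 here, and the factorial ratio (C = 2) (k+a-1)!/(a-1)! is a rising factorial (a)_k.
Step ratio: r(k) = -\frac{1}{5} * (k+1) (k+1) / [(k+2) (k+1)] ; factor over Q: parameters, x = -\frac{1}{5}, and C = 2.

This is 2 * 2F1(1, 1; 2; -\frac{1}{5}) in reduced canonical form. Verdict (x = -\frac{1}{5}): the I6 logarithm reduction applies (the logarithm: parameters (1,1;2), x = -\frac{1}{5}). Its exact value is 10 \cdot \ln\left(\frac{6}{5}\right).


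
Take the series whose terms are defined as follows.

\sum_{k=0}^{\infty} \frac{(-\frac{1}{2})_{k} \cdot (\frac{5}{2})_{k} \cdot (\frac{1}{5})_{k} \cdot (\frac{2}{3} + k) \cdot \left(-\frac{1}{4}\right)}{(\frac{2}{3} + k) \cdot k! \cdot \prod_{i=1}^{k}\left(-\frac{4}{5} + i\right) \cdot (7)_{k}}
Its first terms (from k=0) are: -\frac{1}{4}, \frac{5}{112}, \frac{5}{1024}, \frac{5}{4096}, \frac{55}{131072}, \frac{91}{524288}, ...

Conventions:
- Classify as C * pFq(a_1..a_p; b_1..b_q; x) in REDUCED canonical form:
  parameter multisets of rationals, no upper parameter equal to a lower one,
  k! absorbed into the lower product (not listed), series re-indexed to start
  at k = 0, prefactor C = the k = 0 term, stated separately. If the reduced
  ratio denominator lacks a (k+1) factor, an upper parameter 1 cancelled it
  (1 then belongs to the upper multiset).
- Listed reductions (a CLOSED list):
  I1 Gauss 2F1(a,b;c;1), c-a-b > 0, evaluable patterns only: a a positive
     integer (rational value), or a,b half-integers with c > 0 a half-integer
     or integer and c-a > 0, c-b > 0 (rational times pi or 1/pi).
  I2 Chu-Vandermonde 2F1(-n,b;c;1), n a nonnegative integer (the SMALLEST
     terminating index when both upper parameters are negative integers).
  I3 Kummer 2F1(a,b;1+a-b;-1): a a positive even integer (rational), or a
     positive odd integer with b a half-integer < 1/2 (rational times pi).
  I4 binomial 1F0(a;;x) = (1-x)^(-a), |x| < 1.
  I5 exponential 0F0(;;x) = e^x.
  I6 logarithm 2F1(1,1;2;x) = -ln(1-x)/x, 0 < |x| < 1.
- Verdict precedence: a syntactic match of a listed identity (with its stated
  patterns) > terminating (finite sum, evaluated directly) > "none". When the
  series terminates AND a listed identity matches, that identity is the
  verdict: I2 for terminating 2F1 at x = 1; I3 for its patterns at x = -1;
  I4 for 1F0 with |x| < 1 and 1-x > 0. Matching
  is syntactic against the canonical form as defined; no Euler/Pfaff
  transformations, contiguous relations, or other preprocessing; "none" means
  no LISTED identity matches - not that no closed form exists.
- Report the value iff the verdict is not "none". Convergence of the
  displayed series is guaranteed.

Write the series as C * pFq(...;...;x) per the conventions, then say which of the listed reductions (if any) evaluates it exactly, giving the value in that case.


Prefactor -\frac{1}{4}, argument 1: 2F1 with upper {-\frac{1}{2}, \frac{5}{2}} over lower {7}. Verdict: the half-integer Gauss pattern (I1) fires (x = 1; upper {-\frac{1}{2}, \frac{5}{2}} half-integers, c = 7 in the evaluable pattern). Exact value: \left(-\frac{65536}{105105}\right) / \pi.

The tell: x = 1 and the parameter 1/5 appears in both the upper and lower lists and cancels (alongside the other common factor).
Ratio: r(k) = 1 * (k-\frac{1}{2}) (k+\frac{5}{2}) / [(k+7) (k+1)] - rational in k, leading ratio 1; with t_0 = -\frac{1}{4}, classification follows.


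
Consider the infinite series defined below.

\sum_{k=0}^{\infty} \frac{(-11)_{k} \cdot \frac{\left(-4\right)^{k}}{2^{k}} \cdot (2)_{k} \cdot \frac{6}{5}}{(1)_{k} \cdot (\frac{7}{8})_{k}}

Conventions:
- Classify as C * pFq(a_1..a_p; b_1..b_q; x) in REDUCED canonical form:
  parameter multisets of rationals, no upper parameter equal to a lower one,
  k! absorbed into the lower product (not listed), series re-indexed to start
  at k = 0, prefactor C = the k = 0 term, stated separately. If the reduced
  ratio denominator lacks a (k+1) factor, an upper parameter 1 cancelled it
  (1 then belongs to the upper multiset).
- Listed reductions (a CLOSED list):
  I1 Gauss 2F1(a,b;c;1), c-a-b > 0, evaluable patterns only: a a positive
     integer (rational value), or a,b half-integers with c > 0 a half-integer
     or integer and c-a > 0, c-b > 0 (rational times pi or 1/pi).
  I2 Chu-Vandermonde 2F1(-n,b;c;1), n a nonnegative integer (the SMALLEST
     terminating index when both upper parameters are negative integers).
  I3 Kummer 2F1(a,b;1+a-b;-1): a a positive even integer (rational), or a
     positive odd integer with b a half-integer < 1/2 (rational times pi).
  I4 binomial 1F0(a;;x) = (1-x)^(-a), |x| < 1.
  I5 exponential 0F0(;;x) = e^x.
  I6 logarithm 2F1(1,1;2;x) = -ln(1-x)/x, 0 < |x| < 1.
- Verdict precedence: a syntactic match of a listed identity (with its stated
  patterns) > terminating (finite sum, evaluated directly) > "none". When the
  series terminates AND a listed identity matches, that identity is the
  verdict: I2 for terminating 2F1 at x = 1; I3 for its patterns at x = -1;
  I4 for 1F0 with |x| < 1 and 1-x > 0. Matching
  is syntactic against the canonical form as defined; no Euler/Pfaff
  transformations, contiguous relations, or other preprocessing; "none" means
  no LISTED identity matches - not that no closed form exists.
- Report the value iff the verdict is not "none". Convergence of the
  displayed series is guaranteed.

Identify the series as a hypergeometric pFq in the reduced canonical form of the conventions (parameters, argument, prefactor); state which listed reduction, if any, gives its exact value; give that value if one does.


Prefactor \frac{6}{5}, argument -2: 2F1 with upper {-11, 2} over lower {\frac{7}{8}}. Verdict: terminating - the sum ends at index 11 because -11 is a negative integer; exact evaluation follows. Sum: \frac{6202503645097399398}{2480174410805}.

Key observation: from the first term \frac{6}{5}: the two k-th powers (C = 6/5) combine into one argument.
Consecutive-term ratio: r(k) = -2 * (k-11) (k+2) / [(k+\frac{7}{8}) (k+1)] ; factor over Q: parameters, x = -2, and C = \frac{6}{5}.


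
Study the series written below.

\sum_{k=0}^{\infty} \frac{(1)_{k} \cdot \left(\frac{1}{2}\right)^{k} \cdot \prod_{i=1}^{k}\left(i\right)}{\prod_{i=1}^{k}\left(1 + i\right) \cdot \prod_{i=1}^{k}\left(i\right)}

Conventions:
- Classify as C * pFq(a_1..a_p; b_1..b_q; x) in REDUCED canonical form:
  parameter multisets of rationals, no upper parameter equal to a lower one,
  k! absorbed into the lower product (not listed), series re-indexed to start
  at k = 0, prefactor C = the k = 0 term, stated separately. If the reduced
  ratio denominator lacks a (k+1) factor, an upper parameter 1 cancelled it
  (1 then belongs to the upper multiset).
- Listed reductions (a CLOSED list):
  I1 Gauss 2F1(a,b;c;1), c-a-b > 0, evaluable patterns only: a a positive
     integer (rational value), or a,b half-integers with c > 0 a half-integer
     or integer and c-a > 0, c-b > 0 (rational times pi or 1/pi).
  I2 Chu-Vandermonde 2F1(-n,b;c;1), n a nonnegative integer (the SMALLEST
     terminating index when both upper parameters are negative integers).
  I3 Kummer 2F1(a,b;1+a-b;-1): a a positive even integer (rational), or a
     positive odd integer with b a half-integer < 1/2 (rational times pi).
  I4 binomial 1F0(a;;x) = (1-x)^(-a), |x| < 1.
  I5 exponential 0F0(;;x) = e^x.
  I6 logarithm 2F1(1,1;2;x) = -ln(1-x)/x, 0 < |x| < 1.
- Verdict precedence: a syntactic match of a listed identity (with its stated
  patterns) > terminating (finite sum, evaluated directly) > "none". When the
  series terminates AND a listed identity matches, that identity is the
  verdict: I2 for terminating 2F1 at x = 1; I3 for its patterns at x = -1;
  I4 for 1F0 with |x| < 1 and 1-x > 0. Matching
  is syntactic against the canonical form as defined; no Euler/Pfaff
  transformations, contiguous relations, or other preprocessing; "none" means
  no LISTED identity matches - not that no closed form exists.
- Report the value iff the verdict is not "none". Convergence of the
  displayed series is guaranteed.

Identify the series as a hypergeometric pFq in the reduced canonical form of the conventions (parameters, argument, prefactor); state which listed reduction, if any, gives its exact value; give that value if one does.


Reduced: x = \frac{1}{2}, 2F1, upper = {1, 1}, lower = {2}, C = 1. Verdict: the I6 logarithm reduction fires (the logarithm: parameters (1,1;2), x = \frac{1}{2}). Hence: \left(-2\right) \cdot \ln\left(\frac{1}{2}\right).

Key observation: t_0 = 1 here, and the running product (C = 1) telescopes to a rising factorial.
Ratio: r(k) = \frac{1}{2} * (k+1) (k+1) / [(k+2) (k+1)] - rational in k, leading ratio \frac{1}{2}; with t_0 = 1, classification follows.


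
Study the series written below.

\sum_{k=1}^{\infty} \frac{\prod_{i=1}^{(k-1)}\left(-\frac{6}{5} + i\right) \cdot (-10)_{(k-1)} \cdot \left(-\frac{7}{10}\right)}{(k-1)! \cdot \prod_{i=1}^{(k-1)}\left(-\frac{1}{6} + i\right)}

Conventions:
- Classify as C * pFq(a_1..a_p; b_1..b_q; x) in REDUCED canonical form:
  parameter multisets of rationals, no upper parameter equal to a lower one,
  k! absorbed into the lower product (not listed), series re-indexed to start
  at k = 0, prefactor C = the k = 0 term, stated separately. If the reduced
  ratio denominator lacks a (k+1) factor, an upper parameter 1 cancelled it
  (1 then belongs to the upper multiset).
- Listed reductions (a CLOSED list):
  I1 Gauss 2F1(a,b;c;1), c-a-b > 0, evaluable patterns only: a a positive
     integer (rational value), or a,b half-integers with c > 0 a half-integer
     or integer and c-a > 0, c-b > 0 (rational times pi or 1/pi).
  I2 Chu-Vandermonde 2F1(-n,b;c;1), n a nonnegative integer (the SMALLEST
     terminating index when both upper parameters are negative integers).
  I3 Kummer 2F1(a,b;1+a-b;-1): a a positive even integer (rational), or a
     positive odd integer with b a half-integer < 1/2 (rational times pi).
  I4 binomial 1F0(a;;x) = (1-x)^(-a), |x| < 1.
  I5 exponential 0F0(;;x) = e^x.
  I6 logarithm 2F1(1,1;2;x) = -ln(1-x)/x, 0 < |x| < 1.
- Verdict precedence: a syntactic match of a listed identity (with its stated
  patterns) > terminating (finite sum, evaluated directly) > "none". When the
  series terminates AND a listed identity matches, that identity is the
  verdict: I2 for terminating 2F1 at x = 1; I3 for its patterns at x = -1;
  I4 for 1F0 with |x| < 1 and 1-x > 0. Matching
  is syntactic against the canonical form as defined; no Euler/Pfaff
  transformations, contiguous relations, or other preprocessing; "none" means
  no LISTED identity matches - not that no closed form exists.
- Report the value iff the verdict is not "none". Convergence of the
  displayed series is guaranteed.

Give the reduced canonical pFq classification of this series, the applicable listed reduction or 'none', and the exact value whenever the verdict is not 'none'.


Key step: with t_0 = -\frac{7}{10}, the lower running product (prefactor -7/10) is a rising factorial.
Term ratio: r(k) = 1 * (k-10) (k-\frac{1}{5}) / [(k+\frac{5}{6}) (k+1)] ; factor over Q: parameters, x = 1, and C = -\frac{7}{10}.

Reduced: x = 1, 2F1, upper = {-10, -\frac{1}{5}}, lower = {\frac{5}{6}}, C = -\frac{7}{10}. Verdict: Vandermonde's identity (I2) fires (terminating 2F1 at x = 1 with n = 10, b = -1/5, c = \frac{5}{6}). Value: -\frac{214593425735344897241}{166810891433105468750}.


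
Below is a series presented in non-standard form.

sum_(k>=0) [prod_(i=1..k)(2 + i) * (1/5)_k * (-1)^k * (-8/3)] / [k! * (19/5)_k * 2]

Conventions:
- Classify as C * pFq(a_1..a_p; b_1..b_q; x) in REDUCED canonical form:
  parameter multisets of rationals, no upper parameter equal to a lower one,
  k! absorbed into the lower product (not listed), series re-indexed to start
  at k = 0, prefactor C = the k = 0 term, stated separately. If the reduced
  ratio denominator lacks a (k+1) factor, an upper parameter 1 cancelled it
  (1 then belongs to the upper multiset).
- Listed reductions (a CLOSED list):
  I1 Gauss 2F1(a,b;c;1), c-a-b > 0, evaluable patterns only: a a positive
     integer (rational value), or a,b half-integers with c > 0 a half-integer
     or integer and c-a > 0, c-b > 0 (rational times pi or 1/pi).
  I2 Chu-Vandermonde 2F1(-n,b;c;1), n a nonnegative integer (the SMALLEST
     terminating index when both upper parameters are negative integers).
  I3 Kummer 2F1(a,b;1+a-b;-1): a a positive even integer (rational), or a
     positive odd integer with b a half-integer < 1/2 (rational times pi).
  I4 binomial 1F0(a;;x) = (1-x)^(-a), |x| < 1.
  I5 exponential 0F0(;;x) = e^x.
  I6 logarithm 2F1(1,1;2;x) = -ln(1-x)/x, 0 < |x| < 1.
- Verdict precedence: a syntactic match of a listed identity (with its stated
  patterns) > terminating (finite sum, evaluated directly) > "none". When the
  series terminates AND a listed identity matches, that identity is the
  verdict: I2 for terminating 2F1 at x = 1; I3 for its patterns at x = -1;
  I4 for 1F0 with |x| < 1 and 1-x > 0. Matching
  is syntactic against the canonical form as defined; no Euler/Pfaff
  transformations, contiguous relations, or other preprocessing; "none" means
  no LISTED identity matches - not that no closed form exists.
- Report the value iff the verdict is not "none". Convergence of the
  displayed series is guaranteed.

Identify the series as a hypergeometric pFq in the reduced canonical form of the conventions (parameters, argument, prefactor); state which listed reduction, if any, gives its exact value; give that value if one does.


Prefactor -4/3, argument -1: 2F1 with upper {1/5, 3} over lower {19/5}. Verdict: none - this 2F1 at x = -1 matches no listed pattern, and upper {1/5, 3} holds no stopper.

Key step: with t_0 = -4/3, the constant factors (prefactor -4/3) combine into one prefactor.
Consecutive-term ratio: r(k) = (-1) * (k+1/5) (k+3) / [(k+19/5) (k+1)] - rational in k. x = (-1); t_0 = -4/3; negate the roots.


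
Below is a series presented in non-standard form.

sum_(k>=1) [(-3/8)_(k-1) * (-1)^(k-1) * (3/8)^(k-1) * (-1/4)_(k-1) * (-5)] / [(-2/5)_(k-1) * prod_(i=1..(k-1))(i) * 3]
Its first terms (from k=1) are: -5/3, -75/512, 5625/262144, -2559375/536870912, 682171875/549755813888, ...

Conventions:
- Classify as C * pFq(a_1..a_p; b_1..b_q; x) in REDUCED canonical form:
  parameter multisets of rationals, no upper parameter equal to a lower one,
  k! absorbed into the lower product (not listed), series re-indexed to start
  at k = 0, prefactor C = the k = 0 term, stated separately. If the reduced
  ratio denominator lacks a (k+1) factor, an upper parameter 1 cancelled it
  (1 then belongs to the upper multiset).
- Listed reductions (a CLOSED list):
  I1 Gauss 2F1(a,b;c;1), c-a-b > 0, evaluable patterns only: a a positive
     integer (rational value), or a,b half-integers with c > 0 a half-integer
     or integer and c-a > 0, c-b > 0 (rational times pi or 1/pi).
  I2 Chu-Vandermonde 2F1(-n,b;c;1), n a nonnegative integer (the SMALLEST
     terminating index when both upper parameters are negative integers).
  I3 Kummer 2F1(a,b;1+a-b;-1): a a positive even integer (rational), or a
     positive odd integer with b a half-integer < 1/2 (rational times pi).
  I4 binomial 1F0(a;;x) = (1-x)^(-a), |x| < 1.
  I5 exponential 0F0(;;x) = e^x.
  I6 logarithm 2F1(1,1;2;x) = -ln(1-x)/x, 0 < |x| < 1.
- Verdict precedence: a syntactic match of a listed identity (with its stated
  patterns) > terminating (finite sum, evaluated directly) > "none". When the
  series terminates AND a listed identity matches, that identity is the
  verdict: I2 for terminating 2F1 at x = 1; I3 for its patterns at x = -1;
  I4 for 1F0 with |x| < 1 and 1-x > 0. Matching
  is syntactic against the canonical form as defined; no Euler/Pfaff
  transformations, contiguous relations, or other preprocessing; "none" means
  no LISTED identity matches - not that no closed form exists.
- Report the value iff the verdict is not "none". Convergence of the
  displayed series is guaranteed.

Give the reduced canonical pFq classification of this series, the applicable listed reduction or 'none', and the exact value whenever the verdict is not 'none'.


The tell: t_0 being -5/3, the constant factors (C = -5/3) combine into one prefactor.
Term ratio: r(k) = (-3/8) * (k-3/8) (k-1/4) / [(k-2/5) (k+1)] - rational in k, leading ratio (-3/8); with t_0 = -5/3, classification follows.

At argument -3/8: a 2F1 with upper {-3/8, -1/4}, lower {-2/5}, scaled by C = -5/3. Verdict: no listed reduction: x = -3/8 and upper {-3/8, -1/4} fail every I1-I6 pattern.
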